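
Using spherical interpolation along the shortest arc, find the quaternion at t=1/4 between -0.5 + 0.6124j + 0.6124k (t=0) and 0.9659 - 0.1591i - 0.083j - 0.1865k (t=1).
-0.6693 + 0.0449i + 0.5096j + 0.5388k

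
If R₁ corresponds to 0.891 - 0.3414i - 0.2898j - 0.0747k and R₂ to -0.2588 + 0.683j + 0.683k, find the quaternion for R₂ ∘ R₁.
0.0184 + 0.2353i + 0.4504j + 0.8611k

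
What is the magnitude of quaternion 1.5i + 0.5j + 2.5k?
2.958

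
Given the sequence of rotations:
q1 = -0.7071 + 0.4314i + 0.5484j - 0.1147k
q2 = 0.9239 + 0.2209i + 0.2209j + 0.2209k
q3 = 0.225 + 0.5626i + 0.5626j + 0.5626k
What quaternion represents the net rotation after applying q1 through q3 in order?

q2 · q1 = -0.8444 + 0.0959i + 0.4711j - 0.2363k
q3 · q2 · q1 = -0.376 - 0.8515i - 0.1822j - 0.3171k
-0.376 - 0.8515i - 0.1822j - 0.3171k


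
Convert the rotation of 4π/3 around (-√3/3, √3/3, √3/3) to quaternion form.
-0.5 - 0.5i + 0.5j + 0.5k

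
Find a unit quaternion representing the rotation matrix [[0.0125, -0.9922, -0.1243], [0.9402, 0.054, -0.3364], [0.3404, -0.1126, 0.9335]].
0.7071 + 0.0791i - 0.1643j + 0.6832k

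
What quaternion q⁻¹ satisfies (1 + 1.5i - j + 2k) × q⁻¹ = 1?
0.1212 - 0.1818i + 0.1212j - 0.2424k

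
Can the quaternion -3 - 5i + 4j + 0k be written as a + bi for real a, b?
No. The quaternion -3 - 5i + 4j has j-coefficient y = 4 and k-coefficient z = 0, not both zero, so it does not lie in the complex subalgebra spanned by 1 and i.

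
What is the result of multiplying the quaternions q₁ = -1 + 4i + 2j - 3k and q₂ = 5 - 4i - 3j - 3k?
8 + 9i + 37j - 16k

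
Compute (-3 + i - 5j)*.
-3 - i + 5j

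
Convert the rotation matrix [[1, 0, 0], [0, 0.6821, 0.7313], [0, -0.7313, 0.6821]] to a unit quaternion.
0.9171 - 0.3987i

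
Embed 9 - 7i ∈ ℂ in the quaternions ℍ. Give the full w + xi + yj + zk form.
9 - 7i + 0j + 0k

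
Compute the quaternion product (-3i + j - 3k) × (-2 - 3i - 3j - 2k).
-12 - 5i + j + 18k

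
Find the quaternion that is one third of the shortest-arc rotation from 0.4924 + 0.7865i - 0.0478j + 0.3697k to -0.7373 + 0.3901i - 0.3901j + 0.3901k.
0.0625 + 0.8391i - 0.2238j + 0.4919k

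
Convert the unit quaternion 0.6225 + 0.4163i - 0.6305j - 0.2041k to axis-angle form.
axis = (0.5319, -0.8056, -0.2608), θ = 103°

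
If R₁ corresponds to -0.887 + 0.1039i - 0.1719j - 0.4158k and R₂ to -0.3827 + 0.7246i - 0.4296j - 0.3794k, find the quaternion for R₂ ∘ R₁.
0.0326 - 0.5691i + 0.7087j + 0.4157k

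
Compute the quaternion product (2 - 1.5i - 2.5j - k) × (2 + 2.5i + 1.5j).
11.5 + 3.5i - 4.5j + 2k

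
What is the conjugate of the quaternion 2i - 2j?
-2i + 2j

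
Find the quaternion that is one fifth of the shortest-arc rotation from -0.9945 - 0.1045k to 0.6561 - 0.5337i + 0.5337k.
-0.9716 + 0.118i - 0.2049k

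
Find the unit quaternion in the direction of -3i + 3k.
-0.7071i + 0.7071k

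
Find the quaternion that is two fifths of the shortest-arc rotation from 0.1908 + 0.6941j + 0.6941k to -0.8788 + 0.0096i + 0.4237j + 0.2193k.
-0.3122 + 0.0049i + 0.7221j + 0.6172k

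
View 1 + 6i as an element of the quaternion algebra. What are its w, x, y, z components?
1 + 6i + 0j + 0k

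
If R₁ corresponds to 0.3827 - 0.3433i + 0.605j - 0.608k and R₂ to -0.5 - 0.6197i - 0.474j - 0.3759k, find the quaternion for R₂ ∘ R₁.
-0.3459 + 0.4501i - 0.7316j - 0.3775k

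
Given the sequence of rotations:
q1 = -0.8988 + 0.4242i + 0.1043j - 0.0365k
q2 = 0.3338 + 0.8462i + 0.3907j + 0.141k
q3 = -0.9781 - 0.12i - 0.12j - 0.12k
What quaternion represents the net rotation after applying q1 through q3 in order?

q2 · q1 = -0.6946 - 0.6479i - 0.2256j - 0.2164k
q3 · q2 · q1 = 0.5486 + 0.716i + 0.3558j + 0.2443k
0.5486 + 0.716i + 0.3558j + 0.2443k


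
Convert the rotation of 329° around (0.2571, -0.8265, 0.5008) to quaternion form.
-0.9636 + 0.0687i - 0.2209j + 0.1338k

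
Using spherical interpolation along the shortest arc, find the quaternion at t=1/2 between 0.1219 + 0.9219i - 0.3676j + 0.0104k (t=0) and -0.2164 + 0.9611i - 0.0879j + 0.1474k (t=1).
-0.0486 + 0.9676i - 0.2341j + 0.0811k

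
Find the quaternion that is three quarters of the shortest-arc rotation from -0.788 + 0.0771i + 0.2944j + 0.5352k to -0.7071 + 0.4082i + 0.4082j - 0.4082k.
-0.8149 + 0.3571i + 0.4223j - 0.1734k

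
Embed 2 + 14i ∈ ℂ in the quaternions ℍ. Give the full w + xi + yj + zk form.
2 + 14i + 0j + 0k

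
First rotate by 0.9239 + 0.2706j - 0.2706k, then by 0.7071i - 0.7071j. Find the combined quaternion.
0.1913 + 0.8446i - 0.4619j + 0.1913k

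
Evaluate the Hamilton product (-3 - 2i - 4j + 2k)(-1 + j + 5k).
-3 - 20i + 11j - 19k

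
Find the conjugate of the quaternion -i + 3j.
i - 3j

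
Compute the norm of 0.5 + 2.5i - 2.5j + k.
3.708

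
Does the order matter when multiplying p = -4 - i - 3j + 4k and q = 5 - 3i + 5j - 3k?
Yes: pq = 4 - 4i - 50j + 18k ≠ 4 + 18i - 20j + 46k = qp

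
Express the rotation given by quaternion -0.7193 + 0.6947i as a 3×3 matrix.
[[1, 0, 0], [0, 0.0348, 0.9994], [0, -0.9994, 0.0348]]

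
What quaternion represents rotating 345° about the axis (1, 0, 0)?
-0.9914 + 0.1305i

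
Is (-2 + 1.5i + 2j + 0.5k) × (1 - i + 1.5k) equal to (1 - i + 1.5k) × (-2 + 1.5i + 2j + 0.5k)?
No: pq = -1.25 + 6.5i - 0.75j - 0.5k ≠ -1.25 + 0.5i + 4.75j - 4.5k = qp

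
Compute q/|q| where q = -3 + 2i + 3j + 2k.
-0.5883 + 0.3922i + 0.5883j + 0.3922k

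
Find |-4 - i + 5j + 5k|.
√67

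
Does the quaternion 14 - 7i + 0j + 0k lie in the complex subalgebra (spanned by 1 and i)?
Yes. The quaternion 14 - 7i has j- and k-coefficients y = z = 0, so it lies in the complex subalgebra spanned by 1 and i.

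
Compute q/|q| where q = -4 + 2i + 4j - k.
-0.6576 + 0.3288i + 0.6576j - 0.1644k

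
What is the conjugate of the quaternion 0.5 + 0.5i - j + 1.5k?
0.5 - 0.5i + j - 1.5k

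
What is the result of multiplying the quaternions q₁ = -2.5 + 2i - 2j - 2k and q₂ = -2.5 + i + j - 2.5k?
1.25 - 0.5i + 5.5j + 15.25k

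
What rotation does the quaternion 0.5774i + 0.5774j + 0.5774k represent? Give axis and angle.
axis = (√3/3, √3/3, √3/3), θ = π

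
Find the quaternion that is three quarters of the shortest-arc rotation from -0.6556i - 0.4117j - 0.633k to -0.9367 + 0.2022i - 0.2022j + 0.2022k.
0.8229 - 0.4049i + 0.0349j - 0.3971k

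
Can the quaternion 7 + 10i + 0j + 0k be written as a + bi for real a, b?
Yes. The quaternion 7 + 10i has j- and k-coefficients y = z = 0, so it lies in the complex subalgebra spanned by 1 and i.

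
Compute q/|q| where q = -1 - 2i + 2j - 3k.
-0.2357 - 0.4714i + 0.4714j - 0.7071k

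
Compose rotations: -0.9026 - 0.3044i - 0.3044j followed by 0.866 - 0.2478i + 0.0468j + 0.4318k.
-0.8428 + 0.0915i - 0.4373j - 0.3001k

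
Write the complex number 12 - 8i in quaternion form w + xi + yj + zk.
12 - 8i + 0j + 0k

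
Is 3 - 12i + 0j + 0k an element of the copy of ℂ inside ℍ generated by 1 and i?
Yes. The quaternion 3 - 12i has j- and k-coefficients y = z = 0, so it lies in the complex subalgebra spanned by 1 and i.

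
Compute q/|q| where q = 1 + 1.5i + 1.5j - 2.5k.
0.2917 + 0.4376i + 0.4376j - 0.7293k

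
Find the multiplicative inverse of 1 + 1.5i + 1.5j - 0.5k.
0.1739 - 0.2609i - 0.2609j + 0.087k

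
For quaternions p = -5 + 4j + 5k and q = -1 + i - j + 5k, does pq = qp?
No: pq = -16 + 20i + 6j - 34k ≠ -16 - 30i - 4j - 26k = qp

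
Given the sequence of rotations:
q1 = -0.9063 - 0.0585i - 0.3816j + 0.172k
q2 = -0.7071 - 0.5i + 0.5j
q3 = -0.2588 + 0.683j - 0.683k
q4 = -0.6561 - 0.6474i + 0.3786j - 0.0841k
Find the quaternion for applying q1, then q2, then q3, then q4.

q2 · q1 = 0.8024 + 0.5805i - 0.0973j + 0.0984k
q3 · q2 · q1 = -0.074 - 0.1495i + 0.1767j - 0.97k
q4 · q3 · q2 · q1 = -0.1967 - 0.2064i - 0.7594j + 0.5848k
-0.1967 - 0.2064i - 0.7594j + 0.5848k


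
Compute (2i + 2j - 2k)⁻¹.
-0.1667i - 0.1667j + 0.1667k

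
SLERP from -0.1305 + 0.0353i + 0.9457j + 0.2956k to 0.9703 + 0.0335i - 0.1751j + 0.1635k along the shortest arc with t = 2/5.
-0.6019 + 0.0085i + 0.7875j + 0.1324k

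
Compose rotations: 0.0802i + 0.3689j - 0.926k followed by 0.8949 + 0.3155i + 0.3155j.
-0.1417 - 0.2204i + 0.6223j - 0.7376k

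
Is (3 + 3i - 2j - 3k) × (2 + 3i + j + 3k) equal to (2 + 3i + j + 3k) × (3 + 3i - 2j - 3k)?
No: pq = 8 + 12i - 19j + 12k ≠ 8 + 18i + 17j - 6k = qp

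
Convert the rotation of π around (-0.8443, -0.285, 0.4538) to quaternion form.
-0.8443i - 0.285j + 0.4538k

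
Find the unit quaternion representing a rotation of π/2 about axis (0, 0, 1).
0.7071 + 0.7071k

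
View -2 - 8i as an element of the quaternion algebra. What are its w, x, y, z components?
-2 - 8i + 0j + 0k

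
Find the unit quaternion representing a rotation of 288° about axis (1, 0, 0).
-0.809 + 0.5878i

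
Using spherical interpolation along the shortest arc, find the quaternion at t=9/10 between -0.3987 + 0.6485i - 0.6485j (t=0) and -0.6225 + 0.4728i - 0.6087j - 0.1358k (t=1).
-0.6026 + 0.4929i - 0.6156j - 0.1226k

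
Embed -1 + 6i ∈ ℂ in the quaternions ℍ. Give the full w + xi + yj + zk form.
-1 + 6i + 0j + 0k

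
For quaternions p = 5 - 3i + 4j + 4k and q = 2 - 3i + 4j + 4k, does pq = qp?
Yes: pq = qp = -31 - 21i + 28j + 28k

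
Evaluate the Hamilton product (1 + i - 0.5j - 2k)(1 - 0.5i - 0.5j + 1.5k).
4.25 - 1.25i - 1.5j - 1.25k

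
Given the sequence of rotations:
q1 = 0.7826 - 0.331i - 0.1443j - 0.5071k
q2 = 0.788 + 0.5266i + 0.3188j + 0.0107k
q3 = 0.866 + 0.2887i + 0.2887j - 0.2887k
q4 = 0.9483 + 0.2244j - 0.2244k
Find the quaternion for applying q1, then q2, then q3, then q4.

q2 · q1 = 0.8424 - 0.0088i + 0.3993j - 0.3617k
q3 · q2 · q1 = 0.5124 + 0.2464i + 0.696j - 0.4386k
q4 · q3 · q2 · q1 = 0.2313 + 0.2914i + 0.7197j - 0.5862k
0.2313 + 0.2914i + 0.7197j - 0.5862k


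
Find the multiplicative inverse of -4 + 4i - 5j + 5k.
-0.0488 - 0.0488i + 0.061j - 0.061k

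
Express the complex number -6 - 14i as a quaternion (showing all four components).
-6 - 14i + 0j + 0k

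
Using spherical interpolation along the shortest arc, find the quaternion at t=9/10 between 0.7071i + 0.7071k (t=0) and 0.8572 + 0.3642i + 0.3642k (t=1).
0.7997 + 0.4246i + 0.4246k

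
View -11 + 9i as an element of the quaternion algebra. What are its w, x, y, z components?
-11 + 9i + 0j + 0k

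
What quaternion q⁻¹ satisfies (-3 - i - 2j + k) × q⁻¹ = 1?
-0.2 + 0.0667i + 0.1333j - 0.0667k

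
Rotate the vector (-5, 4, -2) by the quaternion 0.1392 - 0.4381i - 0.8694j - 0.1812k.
(6.302, -2.229, 0.56)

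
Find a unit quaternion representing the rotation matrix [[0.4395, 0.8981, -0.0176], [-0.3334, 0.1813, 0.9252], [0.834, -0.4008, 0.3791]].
0.7071 - 0.4688i - 0.3011j - 0.4354k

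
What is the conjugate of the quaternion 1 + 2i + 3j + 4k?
1 - 2i - 3j - 4k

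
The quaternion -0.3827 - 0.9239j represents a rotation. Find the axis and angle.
axis = (0, -1, 0), θ = 5π/4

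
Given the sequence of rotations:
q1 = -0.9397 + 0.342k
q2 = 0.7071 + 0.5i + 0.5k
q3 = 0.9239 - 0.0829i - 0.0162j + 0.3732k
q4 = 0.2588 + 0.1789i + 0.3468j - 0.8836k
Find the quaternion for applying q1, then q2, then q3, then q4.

q2 · q1 = -0.8355 - 0.4698i - 0.171j - 0.228k
q3 · q2 · q1 = -0.7285 - 0.2973i - 0.3387j - 0.5159k
q4 · q3 · q2 · q1 = -0.4737 - 0.6855i + 0.0147j + 0.5527k
-0.4737 - 0.6855i + 0.0147j + 0.5527k


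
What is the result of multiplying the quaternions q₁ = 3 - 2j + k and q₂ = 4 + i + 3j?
18 + 2j + 6k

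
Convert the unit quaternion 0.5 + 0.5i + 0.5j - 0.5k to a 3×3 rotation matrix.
[[0, 1, 0], [0, 0, -1], [-1, 0, 0]]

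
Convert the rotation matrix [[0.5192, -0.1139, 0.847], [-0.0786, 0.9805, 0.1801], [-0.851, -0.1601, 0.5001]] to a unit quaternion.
0.866 - 0.0982i + 0.4902j + 0.0102k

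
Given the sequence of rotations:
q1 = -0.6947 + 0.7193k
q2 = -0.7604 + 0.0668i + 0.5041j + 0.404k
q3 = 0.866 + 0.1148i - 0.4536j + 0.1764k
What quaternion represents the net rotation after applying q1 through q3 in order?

q2 · q1 = 0.2377 + 0.3162i - 0.3982j - 0.8276k
q3 · q2 · q1 = 0.1349 + 0.7468i - 0.3019j - 0.5771k
0.1349 + 0.7468i - 0.3019j - 0.5771k


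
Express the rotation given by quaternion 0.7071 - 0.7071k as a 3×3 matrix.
[[0, 1, 0], [-1, 0, 0], [0, 0, 1]]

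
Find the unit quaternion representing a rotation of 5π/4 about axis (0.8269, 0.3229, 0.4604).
-0.3827 + 0.764i + 0.2983j + 0.4254k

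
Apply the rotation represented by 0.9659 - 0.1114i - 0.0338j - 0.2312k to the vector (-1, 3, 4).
(0.417, 3.967, 3.176)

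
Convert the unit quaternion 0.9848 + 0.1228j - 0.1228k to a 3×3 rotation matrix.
[[0.9397, 0.2419, 0.2419], [-0.2419, 0.9698, -0.0302], [-0.2419, -0.0302, 0.9698]]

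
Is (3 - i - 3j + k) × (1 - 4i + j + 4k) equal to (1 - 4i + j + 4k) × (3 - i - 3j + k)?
No: pq = -2 - 26i ≠ -2 + 26k = qp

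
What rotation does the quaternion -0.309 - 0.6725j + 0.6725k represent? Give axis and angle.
axis = (0, -√2/2, √2/2), θ = 216°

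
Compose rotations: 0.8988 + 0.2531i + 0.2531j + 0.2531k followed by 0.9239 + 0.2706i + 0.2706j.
0.6934 + 0.5455i + 0.4086j + 0.2338k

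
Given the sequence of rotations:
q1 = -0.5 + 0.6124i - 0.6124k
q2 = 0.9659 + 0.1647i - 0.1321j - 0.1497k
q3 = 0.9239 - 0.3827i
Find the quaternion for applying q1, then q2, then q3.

q2 · q1 = -0.6755 + 0.5901i + 0.0752j - 0.4358k
q3 · q2 · q1 = -0.3983 + 0.8037i - 0.0973j - 0.4314k
-0.3983 + 0.8037i - 0.0973j - 0.4314k


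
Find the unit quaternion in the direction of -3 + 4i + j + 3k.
-0.5071 + 0.6761i + 0.169j + 0.5071k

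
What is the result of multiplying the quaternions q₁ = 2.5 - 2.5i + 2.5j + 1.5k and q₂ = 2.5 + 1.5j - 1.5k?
4.75 - 12.25i + 6.25j - 3.75k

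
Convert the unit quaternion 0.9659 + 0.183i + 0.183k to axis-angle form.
axis = (√2/2, 0, √2/2), θ = π/6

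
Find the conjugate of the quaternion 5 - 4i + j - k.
5 + 4i - j + k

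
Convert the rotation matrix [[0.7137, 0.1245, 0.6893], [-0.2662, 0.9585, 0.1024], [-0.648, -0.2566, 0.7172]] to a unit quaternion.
0.9205 - 0.0975i + 0.3632j - 0.1061k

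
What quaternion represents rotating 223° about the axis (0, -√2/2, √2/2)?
-0.3665 - 0.6579j + 0.6579k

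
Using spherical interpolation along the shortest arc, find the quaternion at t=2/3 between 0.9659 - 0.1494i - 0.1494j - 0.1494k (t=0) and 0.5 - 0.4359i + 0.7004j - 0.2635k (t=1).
0.7568 - 0.3843i + 0.4627j - 0.2558k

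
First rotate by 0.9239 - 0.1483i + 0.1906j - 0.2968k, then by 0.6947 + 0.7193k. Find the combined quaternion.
0.8553 - 0.2401i + 0.0257j + 0.4584k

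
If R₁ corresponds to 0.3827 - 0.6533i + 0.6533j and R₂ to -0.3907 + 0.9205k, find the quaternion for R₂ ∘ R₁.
-0.1495 - 0.3461i - 0.8566j + 0.3523k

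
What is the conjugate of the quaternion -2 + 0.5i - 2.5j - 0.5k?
-2 - 0.5i + 2.5j + 0.5k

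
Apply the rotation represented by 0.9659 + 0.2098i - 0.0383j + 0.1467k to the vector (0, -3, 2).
(0.874, -3.44, 0.636)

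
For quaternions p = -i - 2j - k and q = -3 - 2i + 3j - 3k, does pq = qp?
No: pq = 1 + 12i + 5j - 4k ≠ 1 - 6i + 7j + 10k = qp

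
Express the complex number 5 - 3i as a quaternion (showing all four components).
5 - 3i + 0j + 0k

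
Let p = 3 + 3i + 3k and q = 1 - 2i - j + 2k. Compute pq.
3 - 15j + 6k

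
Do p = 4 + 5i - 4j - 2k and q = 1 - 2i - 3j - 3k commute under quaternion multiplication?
No: pq = -4 + 3i + 3j - 37k ≠ -4 - 9i - 35j + 9k = qp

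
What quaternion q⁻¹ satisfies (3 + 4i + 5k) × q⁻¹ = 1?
0.06 - 0.08i - 0.1k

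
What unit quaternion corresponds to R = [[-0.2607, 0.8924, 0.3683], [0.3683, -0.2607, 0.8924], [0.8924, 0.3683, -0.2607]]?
-0.2334 + 0.5614i + 0.5614j + 0.5614k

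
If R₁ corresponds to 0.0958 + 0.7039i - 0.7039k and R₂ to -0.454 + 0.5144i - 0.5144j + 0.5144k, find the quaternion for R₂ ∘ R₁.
-0.0435 + 0.0918i + 0.6749j + 0.7309k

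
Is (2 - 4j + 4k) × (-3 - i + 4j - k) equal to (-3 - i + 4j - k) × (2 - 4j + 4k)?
No: pq = 14 - 14i + 16j - 18k ≠ 14 + 10i + 24j - 10k = qp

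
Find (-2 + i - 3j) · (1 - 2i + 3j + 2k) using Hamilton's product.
9 - i - 11j - 7k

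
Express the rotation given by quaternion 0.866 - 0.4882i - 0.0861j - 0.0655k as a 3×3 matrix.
[[0.9766, 0.1975, -0.0852], [-0.0294, 0.5147, 0.8568], [0.2131, -0.8343, 0.5085]]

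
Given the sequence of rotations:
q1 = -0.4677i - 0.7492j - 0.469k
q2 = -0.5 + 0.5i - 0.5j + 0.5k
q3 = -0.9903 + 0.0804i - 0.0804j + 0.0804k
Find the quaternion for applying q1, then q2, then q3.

q2 · q1 = 0.0938 + 0.8429i + 0.3752j - 0.374k
q3 · q2 · q1 = -0.1004 - 0.8273i - 0.2813j + 0.4758k
-0.1004 - 0.8273i - 0.2813j + 0.4758k


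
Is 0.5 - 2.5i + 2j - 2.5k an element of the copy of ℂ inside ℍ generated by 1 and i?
No. The quaternion 0.5 - 2.5i + 2j - 2.5k has j-coefficient y = 2 and k-coefficient z = -2.5, not both zero, so it does not lie in the complex subalgebra spanned by 1 and i.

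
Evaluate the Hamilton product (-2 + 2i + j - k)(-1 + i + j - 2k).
-3 - 5i + 6k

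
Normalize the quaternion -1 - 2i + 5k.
-0.1826 - 0.3651i + 0.9129k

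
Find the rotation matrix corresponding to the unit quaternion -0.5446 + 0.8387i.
[[1, 0, 0], [0, -0.4068, 0.9135], [0, -0.9135, -0.4068]]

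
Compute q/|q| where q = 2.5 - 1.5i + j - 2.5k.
0.6299 - 0.378i + 0.252j - 0.6299k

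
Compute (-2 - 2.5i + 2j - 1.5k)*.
-2 + 2.5i - 2j + 1.5k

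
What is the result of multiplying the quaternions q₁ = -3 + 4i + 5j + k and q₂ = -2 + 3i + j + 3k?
-14 - 3i - 22j - 22k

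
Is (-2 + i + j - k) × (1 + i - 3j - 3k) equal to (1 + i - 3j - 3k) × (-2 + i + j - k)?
No: pq = -3 - 7i + 9j + k ≠ -3 + 5i + 5j + 9k = qp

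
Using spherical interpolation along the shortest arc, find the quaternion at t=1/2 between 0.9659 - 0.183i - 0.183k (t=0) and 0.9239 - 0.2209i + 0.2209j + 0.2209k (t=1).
0.9714 - 0.2076i + 0.1135j + 0.0195k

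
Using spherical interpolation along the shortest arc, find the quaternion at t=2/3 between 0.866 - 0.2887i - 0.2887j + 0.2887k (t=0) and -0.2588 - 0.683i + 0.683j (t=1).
0.5926 + 0.4191i - 0.6758j + 0.1284k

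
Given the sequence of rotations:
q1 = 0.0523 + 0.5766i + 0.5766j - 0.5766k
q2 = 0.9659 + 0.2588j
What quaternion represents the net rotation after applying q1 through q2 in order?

q2 · q1 = -0.0987 + 0.4077i + 0.5705j - 0.7062k
-0.0987 + 0.4077i + 0.5705j - 0.7062k


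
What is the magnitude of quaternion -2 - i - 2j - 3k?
√18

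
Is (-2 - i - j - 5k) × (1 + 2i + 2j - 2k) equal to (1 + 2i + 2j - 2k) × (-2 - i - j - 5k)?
No: pq = -8 + 7i - 17j - k ≠ -8 - 17i + 7j - k = qp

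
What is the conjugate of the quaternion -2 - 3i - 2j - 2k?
-2 + 3i + 2j + 2k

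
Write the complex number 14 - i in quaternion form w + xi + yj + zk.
14 - i + 0j + 0k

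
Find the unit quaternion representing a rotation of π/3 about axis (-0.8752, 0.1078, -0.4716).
0.866 - 0.4376i + 0.0539j - 0.2358k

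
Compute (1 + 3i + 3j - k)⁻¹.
0.05 - 0.15i - 0.15j + 0.05k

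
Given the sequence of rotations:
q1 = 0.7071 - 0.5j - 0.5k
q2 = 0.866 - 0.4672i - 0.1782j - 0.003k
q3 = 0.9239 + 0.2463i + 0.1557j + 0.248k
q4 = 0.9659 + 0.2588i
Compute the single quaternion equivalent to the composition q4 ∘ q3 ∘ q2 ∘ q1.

q2 · q1 = 0.5217 - 0.2428i - 0.7926j - 0.2015k
q3 · q2 · q1 = 0.7152 + 0.0694i - 0.6616j - 0.2142k
q4 · q3 · q2 · q1 = 0.6729 + 0.2521i - 0.5836j - 0.3781k
0.6729 + 0.2521i - 0.5836j - 0.3781k


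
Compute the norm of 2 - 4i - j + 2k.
5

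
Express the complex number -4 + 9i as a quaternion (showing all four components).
-4 + 9i + 0j + 0k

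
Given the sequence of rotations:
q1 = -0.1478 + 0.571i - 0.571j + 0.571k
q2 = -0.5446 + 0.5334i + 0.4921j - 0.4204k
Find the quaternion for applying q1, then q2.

q2 · q1 = 0.297 - 0.3489i - 0.3064j - 0.8344k
0.297 - 0.3489i - 0.3064j - 0.8344k


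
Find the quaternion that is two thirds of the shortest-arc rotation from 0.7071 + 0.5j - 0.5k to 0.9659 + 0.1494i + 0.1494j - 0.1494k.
0.9134 + 0.1029i + 0.2784j - 0.2784k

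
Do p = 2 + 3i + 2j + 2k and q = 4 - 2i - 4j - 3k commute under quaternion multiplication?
No: pq = 28 + 10i + 5j - 6k ≠ 28 + 6i - 5j + 10k = qp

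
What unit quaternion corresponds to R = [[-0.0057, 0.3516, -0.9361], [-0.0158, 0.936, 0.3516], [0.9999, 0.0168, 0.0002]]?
0.6947 - 0.1205i - 0.6967j - 0.1322k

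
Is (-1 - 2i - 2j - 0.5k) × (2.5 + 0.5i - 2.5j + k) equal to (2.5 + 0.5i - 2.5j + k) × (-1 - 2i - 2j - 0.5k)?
No: pq = -6 - 8.75i - 0.75j + 3.75k ≠ -6 - 2.25i - 4.25j - 8.25k = qp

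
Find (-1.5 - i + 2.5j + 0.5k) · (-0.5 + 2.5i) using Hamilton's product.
3.25 - 3.25i - 6.5k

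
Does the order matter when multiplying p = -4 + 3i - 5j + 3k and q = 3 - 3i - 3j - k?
Yes: pq = -15 + 35i - 9j - 11k ≠ -15 + 7i + 3j + 37k = qp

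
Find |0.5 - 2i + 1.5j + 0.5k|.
2.598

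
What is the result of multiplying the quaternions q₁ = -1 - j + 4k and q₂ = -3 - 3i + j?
4 - i - 10j - 15k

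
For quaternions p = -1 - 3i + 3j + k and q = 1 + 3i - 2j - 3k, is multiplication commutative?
No: pq = 17 - 13i - j + k ≠ 17 + i + 11j + 7k = qp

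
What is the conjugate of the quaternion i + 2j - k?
-i - 2j + k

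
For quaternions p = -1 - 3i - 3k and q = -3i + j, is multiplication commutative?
No: pq = -9 + 6i + 8j - 3k ≠ -9 - 10j + 3k = qp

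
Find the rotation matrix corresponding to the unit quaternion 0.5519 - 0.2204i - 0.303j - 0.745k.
[[-0.2937, 0.9559, -0.0061], [-0.6888, -0.2072, 0.6947], [0.6628, 0.2082, 0.7192]]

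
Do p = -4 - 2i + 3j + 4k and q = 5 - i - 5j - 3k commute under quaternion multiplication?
No: pq = 5 + 5i + 25j + 45k ≠ 5 - 17i + 45j + 19k = qp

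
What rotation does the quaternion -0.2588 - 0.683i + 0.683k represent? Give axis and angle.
axis = (-√2/2, 0, √2/2), θ = 7π/6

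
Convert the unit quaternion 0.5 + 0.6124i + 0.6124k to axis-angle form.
axis = (√2/2, 0, √2/2), θ = 2π/3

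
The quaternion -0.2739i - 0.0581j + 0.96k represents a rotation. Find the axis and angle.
axis = (-0.2739, -0.0581, 0.96), θ = π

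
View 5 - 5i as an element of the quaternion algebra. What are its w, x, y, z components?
5 - 5i + 0j + 0k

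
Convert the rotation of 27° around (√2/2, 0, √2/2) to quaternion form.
0.9724 + 0.1651i + 0.1651k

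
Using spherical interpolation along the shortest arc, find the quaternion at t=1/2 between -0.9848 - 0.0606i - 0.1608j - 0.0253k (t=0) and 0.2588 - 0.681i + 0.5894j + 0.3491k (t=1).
-0.7662 + 0.3822i - 0.4622j - 0.2307k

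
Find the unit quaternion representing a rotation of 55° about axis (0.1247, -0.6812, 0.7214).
0.887 + 0.0576i - 0.3145j + 0.3331k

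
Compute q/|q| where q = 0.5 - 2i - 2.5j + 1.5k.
0.14 - 0.5601i - 0.7001j + 0.4201k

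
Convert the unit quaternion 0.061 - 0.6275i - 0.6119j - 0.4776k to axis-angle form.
axis = (-0.6287, -0.613, -0.4785), θ = 173°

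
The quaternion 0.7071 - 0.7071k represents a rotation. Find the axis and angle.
axis = (0, 0, -1), θ = π/2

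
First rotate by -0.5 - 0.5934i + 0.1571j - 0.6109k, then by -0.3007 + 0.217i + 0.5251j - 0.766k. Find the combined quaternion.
-0.2713 - 0.1305i + 0.2773j + 0.9124k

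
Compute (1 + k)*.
1 - k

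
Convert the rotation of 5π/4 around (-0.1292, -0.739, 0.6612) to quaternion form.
-0.3827 - 0.1194i - 0.6827j + 0.6109k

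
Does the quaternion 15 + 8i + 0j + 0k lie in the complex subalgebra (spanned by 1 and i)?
Yes. The quaternion 15 + 8i has j- and k-coefficients y = z = 0, so it lies in the complex subalgebra spanned by 1 and i.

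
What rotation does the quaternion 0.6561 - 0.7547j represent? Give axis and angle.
axis = (0, -1, 0), θ = 98°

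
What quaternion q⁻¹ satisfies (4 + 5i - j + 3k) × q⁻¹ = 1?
0.0784 - 0.098i + 0.0196j - 0.0588k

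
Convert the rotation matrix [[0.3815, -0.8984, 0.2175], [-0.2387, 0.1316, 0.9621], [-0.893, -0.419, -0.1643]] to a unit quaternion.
0.5807 - 0.5946i + 0.4781j + 0.284k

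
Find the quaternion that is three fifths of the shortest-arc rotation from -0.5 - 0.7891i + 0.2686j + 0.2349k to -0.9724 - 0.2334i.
-0.8513 - 0.5003i + 0.1188j + 0.1039k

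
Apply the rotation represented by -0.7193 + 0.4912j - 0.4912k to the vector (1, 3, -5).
(1.448, 4.672, -3.328)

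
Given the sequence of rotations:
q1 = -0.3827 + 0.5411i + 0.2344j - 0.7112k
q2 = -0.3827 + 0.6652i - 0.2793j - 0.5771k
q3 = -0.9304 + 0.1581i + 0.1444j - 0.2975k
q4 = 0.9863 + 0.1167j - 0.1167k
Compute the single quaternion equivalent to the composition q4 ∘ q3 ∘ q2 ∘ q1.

q2 · q1 = -0.5584 - 0.1277i + 0.178j + 0.8001k
q3 · q2 · q1 = 0.7521 + 0.199i - 0.3347j - 0.5317k
q4 · q3 · q2 · q1 = 0.7188 + 0.0952i - 0.2656j - 0.6354k
0.7188 + 0.0952i - 0.2656j - 0.6354k


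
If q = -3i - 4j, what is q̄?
3i + 4j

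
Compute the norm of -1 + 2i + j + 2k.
√10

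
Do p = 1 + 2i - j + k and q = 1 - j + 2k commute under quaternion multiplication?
No: pq = -2 + i - 6j + k ≠ -2 + 3i + 2j + 5k = qp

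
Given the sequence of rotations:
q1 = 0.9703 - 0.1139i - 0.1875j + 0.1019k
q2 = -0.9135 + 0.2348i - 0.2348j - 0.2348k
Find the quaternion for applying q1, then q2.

q2 · q1 = -0.8797 + 0.2639i - 0.0537j - 0.3917k
-0.8797 + 0.2639i - 0.0537j - 0.3917k


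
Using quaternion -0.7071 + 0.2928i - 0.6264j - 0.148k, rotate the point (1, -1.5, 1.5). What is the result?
(2.234, -0.435, -0.564)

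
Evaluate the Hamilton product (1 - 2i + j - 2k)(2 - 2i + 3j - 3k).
-11 - 3i + 3j - 11k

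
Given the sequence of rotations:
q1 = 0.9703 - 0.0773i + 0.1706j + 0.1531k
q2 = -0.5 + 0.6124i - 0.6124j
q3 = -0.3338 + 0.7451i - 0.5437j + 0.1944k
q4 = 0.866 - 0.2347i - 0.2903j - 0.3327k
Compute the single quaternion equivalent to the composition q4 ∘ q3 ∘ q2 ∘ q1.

q2 · q1 = -0.3333 + 0.5391i - 0.7733j - 0.0194k
q3 · q2 · q1 = -0.7071 - 0.2674i + 0.5586j - 0.3414k
q4 · q3 · q2 · q1 = -0.6265 + 0.2193i + 0.6979j - 0.2691k
-0.6265 + 0.2193i + 0.6979j - 0.2691k


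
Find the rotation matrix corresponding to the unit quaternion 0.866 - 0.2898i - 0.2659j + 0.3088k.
[[0.6679, -0.3807, -0.6395], [0.689, 0.6413, 0.3377], [0.2816, -0.6662, 0.6906]]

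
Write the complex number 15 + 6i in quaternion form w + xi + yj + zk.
15 + 6i + 0j + 0k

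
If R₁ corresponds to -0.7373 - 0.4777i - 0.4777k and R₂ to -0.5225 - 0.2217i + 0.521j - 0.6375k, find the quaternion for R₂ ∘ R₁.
-0.0252 + 0.1642i - 0.1855j + 0.9685k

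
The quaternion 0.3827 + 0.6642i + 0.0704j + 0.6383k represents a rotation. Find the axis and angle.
axis = (0.7189, 0.0762, 0.6909), θ = 3π/4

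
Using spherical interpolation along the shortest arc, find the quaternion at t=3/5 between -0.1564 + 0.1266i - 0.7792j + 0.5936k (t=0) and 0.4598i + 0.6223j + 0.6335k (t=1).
-0.0895 - 0.2917i - 0.9384j - 0.1621k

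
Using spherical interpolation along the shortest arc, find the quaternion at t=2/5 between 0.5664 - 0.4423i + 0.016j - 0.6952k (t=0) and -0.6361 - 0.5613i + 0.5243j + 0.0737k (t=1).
0.7758 - 0.0314i - 0.2725j - 0.5683k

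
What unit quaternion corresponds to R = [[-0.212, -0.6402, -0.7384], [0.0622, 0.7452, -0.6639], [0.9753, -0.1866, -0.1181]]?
0.5948 + 0.2006i - 0.7203j + 0.2952k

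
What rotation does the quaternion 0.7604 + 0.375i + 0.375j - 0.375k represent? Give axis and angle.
axis = (√3/3, √3/3, -√3/3), θ = 81°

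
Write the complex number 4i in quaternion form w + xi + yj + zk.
0 + 4i + 0j + 0k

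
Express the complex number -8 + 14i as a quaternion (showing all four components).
-8 + 14i + 0j + 0k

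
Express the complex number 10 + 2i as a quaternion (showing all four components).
10 + 2i + 0j + 0k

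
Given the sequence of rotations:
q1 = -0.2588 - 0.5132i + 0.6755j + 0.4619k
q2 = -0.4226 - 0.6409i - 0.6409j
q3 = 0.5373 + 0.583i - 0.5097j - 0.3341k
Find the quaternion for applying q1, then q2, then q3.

q2 · q1 = 0.2134 + 0.0867i + 0.1764j - 0.957k
q3 · q2 · q1 = -0.1657 + 0.7177i + 0.515j - 0.4385k
-0.1657 + 0.7177i + 0.515j - 0.4385k


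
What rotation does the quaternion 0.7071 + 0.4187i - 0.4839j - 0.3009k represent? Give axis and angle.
axis = (0.5921, -0.6843, -0.4255), θ = π/2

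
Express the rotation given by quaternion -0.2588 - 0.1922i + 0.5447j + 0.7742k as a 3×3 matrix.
[[-0.7922, 0.1913, -0.5795], [-0.6101, -0.2727, 0.7439], [-0.0157, 0.9429, 0.3327]]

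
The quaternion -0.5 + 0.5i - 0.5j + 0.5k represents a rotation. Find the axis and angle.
axis = (√3/3, -√3/3, √3/3), θ = 4π/3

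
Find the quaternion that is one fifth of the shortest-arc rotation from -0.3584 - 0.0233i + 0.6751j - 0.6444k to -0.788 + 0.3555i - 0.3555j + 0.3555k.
-0.1075 - 0.1196i + 0.7117j - 0.6838k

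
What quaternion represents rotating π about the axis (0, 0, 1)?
k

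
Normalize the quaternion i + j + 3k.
0.3015i + 0.3015j + 0.9045k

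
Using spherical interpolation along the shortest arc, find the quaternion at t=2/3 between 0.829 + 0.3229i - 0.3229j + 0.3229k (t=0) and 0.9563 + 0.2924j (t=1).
0.9819 + 0.1185i + 0.0886j + 0.1185k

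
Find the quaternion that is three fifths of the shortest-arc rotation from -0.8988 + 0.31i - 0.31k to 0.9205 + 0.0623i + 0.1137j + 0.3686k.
-0.9293 + 0.0888i - 0.0694j - 0.3517k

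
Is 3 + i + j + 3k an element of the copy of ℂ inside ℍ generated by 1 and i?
No. The quaternion 3 + i + j + 3k has j-coefficient y = 1 and k-coefficient z = 3, not both zero, so it does not lie in the complex subalgebra spanned by 1 and i.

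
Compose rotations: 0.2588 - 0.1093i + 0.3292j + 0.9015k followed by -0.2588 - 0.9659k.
0.8038 + 0.3463i + 0.0204j - 0.4833k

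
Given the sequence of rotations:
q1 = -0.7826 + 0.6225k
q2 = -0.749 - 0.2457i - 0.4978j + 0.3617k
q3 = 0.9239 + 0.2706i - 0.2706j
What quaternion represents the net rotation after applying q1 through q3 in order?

q2 · q1 = 0.361 - 0.1176i + 0.5425j - 0.7493k
q3 · q2 · q1 = 0.5122 + 0.1918i + 0.6063j - 0.5773k
0.5122 + 0.1918i + 0.6063j - 0.5773k


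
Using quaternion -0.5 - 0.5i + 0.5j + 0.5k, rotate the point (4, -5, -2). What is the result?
(2, -4, -5)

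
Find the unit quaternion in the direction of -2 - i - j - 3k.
-0.5164 - 0.2582i - 0.2582j - 0.7746k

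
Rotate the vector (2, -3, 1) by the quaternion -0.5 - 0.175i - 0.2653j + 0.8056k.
(-3.59, -0.95, 0.461)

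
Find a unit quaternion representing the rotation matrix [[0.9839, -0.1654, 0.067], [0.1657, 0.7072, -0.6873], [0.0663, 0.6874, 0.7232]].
0.9239 + 0.372i + 0.0002j + 0.0896k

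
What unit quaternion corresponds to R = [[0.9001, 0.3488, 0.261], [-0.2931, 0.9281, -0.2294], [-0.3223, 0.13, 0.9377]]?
0.9703 + 0.0926i + 0.1503j - 0.1654k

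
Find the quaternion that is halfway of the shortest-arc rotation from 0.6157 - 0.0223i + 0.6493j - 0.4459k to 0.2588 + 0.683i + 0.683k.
0.2343 - 0.463i + 0.4262j - 0.741k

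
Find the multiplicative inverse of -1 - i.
-0.5 + 0.5i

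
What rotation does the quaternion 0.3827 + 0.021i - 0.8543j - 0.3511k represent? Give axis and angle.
axis = (0.0227, -0.9247, -0.38), θ = 3π/4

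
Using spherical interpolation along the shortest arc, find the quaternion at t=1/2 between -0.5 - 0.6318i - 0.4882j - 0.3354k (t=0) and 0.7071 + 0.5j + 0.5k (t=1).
-0.6424 - 0.3362i - 0.5259j - 0.4446k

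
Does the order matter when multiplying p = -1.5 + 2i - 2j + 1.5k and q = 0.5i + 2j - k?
Yes: pq = 4.5 - 1.75i - 0.25j + 6.5k ≠ 4.5 + 0.25i - 5.75j - 3.5k = qp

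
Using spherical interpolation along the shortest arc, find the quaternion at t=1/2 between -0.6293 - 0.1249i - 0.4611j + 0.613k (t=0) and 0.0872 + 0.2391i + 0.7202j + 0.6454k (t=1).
-0.5014 - 0.2547i - 0.8266j - 0.0227k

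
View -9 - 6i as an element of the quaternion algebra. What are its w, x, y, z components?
-9 - 6i + 0j + 0k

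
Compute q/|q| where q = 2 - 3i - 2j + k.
0.4714 - 0.7071i - 0.4714j + 0.2357k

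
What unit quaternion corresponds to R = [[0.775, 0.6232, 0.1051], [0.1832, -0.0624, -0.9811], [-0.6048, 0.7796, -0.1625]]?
0.6225 + 0.7071i + 0.2851j - 0.1767k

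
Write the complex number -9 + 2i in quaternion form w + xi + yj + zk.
-9 + 2i + 0j + 0k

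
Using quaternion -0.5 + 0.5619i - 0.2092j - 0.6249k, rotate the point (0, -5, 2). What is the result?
(3.314, 3.709, 2.064)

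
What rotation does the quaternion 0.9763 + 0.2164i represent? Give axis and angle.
axis = (1, 0, 0), θ = 25°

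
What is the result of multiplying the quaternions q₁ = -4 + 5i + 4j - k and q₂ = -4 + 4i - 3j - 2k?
6 - 47i + 2j - 19k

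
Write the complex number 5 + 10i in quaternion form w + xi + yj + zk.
5 + 10i + 0j + 0k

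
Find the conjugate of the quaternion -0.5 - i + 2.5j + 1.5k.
-0.5 + i - 2.5j - 1.5k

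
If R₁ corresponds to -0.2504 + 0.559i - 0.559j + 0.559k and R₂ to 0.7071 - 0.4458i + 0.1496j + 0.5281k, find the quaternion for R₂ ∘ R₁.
-0.1394 + 0.8857i + 0.1117j + 0.4286k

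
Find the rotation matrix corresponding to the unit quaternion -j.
[[-1, 0, 0], [0, 1, 0], [0, 0, -1]]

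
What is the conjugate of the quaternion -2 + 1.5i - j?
-2 - 1.5i + j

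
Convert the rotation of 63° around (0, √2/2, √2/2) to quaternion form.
0.8526 + 0.3695j + 0.3695k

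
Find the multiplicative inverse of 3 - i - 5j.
0.0857 + 0.0286i + 0.1429j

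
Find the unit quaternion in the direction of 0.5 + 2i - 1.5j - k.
0.1826 + 0.7303i - 0.5477j - 0.3651k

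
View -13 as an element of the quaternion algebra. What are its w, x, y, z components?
-13 + 0i + 0j + 0k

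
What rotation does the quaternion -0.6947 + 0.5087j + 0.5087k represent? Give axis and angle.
axis = (0, √2/2, √2/2), θ = 268°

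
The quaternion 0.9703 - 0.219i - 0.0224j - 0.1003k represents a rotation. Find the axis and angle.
axis = (-0.9053, -0.0926, -0.4146), θ = 28°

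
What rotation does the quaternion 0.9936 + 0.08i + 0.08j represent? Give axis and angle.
axis = (√2/2, √2/2, 0), θ = 13°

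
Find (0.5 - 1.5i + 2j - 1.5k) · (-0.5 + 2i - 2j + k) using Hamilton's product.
8.25 + 0.75i - 3.5j + 0.25k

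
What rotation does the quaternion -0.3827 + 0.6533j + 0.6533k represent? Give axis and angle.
axis = (0, √2/2, √2/2), θ = 5π/4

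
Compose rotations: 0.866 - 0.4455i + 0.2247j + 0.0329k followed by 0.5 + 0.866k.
0.4045 - 0.4173i - 0.2735j + 0.7664k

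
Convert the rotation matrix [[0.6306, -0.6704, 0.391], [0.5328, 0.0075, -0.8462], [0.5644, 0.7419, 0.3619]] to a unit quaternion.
0.7071 + 0.5615i - 0.0613j + 0.4254k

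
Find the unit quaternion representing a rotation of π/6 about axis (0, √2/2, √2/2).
0.9659 + 0.183j + 0.183k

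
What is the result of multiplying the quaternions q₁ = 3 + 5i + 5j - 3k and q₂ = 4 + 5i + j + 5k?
-3 + 63i - 17j - 17k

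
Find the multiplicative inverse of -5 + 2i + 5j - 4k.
-0.0714 - 0.0286i - 0.0714j + 0.0571k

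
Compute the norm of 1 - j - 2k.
√6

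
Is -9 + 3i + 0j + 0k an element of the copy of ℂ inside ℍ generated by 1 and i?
Yes. The quaternion -9 + 3i has j- and k-coefficients y = z = 0, so it lies in the complex subalgebra spanned by 1 and i.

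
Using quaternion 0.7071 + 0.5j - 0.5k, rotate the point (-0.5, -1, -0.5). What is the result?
(-1.061, 0.104, 0.604)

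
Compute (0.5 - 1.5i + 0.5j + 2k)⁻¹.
0.0741 + 0.2222i - 0.0741j - 0.2963k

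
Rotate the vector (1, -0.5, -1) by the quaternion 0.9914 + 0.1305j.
(0.707, -0.5, -1.225)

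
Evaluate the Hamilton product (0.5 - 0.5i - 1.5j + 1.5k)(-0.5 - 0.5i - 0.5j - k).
0.25 + 2.25i - 0.75j - 1.75k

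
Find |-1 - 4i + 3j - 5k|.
√51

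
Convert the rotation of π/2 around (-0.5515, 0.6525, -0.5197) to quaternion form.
0.7071 - 0.39i + 0.4614j - 0.3675k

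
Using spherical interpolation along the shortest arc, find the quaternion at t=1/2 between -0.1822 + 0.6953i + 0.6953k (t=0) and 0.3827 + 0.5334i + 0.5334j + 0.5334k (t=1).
0.1096 + 0.6719i + 0.2917j + 0.6719k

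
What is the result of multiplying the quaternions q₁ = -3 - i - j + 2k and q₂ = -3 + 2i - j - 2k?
14 + i + 8j + 3k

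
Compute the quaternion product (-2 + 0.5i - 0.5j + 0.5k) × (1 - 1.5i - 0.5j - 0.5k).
-1.25 + 4i + 0.5k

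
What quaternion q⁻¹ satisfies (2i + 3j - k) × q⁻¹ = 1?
-0.1429i - 0.2143j + 0.0714k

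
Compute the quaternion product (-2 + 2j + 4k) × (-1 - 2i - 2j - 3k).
18 + 6i - 6j + 6k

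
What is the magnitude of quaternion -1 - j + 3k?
√11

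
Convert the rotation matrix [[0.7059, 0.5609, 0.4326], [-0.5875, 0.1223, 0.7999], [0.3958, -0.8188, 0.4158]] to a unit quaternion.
0.749 - 0.5403i + 0.0123j - 0.3833k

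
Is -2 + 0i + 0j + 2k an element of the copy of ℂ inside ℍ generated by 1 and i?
No. The quaternion -2 + 2k has j-coefficient y = 0 and k-coefficient z = 2, not both zero, so it does not lie in the complex subalgebra spanned by 1 and i.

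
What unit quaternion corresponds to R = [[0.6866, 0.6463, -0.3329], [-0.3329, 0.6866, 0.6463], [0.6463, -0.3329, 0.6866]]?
0.8746 - 0.2799i - 0.2799j - 0.2799k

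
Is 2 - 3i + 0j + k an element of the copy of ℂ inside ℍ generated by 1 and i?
No. The quaternion 2 - 3i + k has j-coefficient y = 0 and k-coefficient z = 1, not both zero, so it does not lie in the complex subalgebra spanned by 1 and i.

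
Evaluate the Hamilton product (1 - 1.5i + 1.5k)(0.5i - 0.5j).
0.75 + 1.25i + 0.25j + 0.75k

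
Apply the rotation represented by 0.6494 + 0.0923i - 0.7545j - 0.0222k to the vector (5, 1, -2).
(1.16, 0.314, 5.344)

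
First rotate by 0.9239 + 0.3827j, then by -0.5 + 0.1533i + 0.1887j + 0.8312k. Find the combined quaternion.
-0.5342 - 0.1765i - 0.017j + 0.8266k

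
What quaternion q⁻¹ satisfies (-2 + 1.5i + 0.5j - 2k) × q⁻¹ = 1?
-0.1905 - 0.1429i - 0.0476j + 0.1905k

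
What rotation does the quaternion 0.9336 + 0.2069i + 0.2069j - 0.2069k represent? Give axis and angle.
axis = (√3/3, √3/3, -√3/3), θ = 42°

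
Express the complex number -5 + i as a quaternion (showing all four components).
-5 + i + 0j + 0k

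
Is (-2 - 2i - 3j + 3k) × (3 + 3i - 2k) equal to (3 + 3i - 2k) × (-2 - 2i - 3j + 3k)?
No: pq = 6 - 6i - 4j + 22k ≠ 6 - 18i - 14j + 4k = qp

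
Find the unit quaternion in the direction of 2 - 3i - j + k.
0.5164 - 0.7746i - 0.2582j + 0.2582k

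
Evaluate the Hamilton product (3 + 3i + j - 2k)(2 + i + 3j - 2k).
-4 + 13i + 15j - 2k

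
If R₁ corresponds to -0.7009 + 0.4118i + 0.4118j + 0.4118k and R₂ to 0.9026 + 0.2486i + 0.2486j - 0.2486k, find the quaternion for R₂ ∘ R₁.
-0.735 + 0.4022i - 0.0073j + 0.5459k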